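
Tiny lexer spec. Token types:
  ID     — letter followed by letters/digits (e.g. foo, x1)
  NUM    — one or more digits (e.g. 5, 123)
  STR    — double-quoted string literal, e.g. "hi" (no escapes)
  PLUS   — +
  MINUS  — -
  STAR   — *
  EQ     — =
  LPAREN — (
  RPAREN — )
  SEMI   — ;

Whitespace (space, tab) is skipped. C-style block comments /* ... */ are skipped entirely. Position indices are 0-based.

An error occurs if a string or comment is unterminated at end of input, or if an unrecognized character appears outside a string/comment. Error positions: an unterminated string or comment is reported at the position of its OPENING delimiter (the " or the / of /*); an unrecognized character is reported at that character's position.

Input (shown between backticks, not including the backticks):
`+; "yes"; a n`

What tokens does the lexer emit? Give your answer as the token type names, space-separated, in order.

Answer: PLUS SEMI STR SEMI ID ID

Derivation:
pos=0: emit PLUS '+'
pos=1: emit SEMI ';'
pos=3: enter STRING mode
pos=3: emit STR "yes" (now at pos=8)
pos=8: emit SEMI ';'
pos=10: emit ID 'a' (now at pos=11)
pos=12: emit ID 'n' (now at pos=13)
DONE. 6 tokens: [PLUS, SEMI, STR, SEMI, ID, ID]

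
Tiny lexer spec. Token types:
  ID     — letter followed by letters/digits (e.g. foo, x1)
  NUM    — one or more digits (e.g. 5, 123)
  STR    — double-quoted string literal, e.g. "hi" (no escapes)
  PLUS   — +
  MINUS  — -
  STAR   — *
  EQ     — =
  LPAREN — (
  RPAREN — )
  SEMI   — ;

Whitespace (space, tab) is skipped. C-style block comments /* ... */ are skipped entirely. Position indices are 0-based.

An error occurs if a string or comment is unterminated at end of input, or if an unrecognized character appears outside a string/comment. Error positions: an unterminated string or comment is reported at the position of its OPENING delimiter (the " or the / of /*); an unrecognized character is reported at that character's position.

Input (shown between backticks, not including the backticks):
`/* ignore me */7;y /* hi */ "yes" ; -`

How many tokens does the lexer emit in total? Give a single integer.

pos=0: enter COMMENT mode (saw '/*')
exit COMMENT mode (now at pos=15)
pos=15: emit NUM '7' (now at pos=16)
pos=16: emit SEMI ';'
pos=17: emit ID 'y' (now at pos=18)
pos=19: enter COMMENT mode (saw '/*')
exit COMMENT mode (now at pos=27)
pos=28: enter STRING mode
pos=28: emit STR "yes" (now at pos=33)
pos=34: emit SEMI ';'
pos=36: emit MINUS '-'
DONE. 6 tokens: [NUM, SEMI, ID, STR, SEMI, MINUS]

Answer: 6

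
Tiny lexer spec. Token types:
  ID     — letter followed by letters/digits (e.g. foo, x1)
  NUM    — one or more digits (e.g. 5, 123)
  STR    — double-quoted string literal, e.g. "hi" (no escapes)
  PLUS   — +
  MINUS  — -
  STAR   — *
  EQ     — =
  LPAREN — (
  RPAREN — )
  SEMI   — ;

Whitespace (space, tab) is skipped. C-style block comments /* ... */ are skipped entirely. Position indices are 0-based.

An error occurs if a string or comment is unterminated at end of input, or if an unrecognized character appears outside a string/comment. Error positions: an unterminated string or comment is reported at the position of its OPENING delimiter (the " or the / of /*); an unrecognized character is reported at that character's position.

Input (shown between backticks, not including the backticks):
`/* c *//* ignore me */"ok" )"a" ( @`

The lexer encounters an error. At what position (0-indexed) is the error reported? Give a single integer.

pos=0: enter COMMENT mode (saw '/*')
exit COMMENT mode (now at pos=7)
pos=7: enter COMMENT mode (saw '/*')
exit COMMENT mode (now at pos=22)
pos=22: enter STRING mode
pos=22: emit STR "ok" (now at pos=26)
pos=27: emit RPAREN ')'
pos=28: enter STRING mode
pos=28: emit STR "a" (now at pos=31)
pos=32: emit LPAREN '('
pos=34: ERROR — unrecognized char '@'

Answer: 34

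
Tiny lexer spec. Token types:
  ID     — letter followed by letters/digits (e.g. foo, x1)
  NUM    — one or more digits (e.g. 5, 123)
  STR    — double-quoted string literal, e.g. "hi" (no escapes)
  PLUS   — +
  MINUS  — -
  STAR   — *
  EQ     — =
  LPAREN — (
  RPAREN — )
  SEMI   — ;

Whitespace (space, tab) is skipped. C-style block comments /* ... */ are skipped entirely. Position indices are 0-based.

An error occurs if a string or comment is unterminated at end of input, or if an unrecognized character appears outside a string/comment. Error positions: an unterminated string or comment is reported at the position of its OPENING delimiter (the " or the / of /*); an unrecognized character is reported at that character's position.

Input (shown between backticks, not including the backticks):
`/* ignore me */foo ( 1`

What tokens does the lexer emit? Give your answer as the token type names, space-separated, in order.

pos=0: enter COMMENT mode (saw '/*')
exit COMMENT mode (now at pos=15)
pos=15: emit ID 'foo' (now at pos=18)
pos=19: emit LPAREN '('
pos=21: emit NUM '1' (now at pos=22)
DONE. 3 tokens: [ID, LPAREN, NUM]

Answer: ID LPAREN NUM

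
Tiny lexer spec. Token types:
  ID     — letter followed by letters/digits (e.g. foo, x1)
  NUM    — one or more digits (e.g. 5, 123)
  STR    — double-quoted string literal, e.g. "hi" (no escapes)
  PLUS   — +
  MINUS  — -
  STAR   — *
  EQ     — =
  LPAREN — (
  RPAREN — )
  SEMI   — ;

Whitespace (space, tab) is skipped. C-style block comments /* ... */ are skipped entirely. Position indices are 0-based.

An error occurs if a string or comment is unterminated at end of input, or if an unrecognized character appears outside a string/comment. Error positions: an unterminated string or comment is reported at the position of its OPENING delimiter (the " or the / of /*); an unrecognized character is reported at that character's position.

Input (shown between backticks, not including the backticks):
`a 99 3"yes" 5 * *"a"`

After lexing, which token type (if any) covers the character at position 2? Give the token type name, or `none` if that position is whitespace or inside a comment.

Answer: NUM

Derivation:
pos=0: emit ID 'a' (now at pos=1)
pos=2: emit NUM '99' (now at pos=4)
pos=5: emit NUM '3' (now at pos=6)
pos=6: enter STRING mode
pos=6: emit STR "yes" (now at pos=11)
pos=12: emit NUM '5' (now at pos=13)
pos=14: emit STAR '*'
pos=16: emit STAR '*'
pos=17: enter STRING mode
pos=17: emit STR "a" (now at pos=20)
DONE. 8 tokens: [ID, NUM, NUM, STR, NUM, STAR, STAR, STR]
Position 2: char is '9' -> NUM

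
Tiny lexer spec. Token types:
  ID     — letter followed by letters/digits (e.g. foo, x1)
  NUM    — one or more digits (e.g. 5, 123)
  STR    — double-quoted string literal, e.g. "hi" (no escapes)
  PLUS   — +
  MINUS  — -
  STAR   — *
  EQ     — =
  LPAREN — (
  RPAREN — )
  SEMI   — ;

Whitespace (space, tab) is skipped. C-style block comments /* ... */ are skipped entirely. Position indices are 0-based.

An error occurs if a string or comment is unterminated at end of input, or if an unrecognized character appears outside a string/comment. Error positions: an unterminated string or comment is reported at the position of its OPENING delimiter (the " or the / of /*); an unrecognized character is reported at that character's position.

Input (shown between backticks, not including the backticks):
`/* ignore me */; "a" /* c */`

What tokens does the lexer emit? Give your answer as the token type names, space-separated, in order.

Answer: SEMI STR

Derivation:
pos=0: enter COMMENT mode (saw '/*')
exit COMMENT mode (now at pos=15)
pos=15: emit SEMI ';'
pos=17: enter STRING mode
pos=17: emit STR "a" (now at pos=20)
pos=21: enter COMMENT mode (saw '/*')
exit COMMENT mode (now at pos=28)
DONE. 2 tokens: [SEMI, STR]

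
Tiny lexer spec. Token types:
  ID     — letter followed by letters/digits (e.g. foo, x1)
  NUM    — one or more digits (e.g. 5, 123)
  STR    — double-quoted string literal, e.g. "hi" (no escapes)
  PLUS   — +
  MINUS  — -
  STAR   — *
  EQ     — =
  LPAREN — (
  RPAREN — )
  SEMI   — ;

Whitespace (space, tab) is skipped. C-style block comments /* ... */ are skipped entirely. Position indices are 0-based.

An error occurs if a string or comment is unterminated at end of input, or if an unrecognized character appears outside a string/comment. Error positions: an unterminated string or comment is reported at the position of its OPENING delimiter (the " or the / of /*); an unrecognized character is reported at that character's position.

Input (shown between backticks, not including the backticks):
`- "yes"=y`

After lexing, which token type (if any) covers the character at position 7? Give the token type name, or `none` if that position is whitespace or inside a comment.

Answer: EQ

Derivation:
pos=0: emit MINUS '-'
pos=2: enter STRING mode
pos=2: emit STR "yes" (now at pos=7)
pos=7: emit EQ '='
pos=8: emit ID 'y' (now at pos=9)
DONE. 4 tokens: [MINUS, STR, EQ, ID]
Position 7: char is '=' -> EQ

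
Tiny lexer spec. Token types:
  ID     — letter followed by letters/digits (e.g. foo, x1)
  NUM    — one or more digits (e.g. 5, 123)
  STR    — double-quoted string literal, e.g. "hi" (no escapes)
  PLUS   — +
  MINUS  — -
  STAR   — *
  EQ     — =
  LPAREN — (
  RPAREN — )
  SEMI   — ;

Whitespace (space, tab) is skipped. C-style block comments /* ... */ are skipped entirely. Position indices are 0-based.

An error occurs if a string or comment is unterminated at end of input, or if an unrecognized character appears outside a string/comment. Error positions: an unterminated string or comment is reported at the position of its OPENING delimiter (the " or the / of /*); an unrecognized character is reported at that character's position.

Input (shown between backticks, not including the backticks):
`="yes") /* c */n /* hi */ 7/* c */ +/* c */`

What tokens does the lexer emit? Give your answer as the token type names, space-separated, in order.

pos=0: emit EQ '='
pos=1: enter STRING mode
pos=1: emit STR "yes" (now at pos=6)
pos=6: emit RPAREN ')'
pos=8: enter COMMENT mode (saw '/*')
exit COMMENT mode (now at pos=15)
pos=15: emit ID 'n' (now at pos=16)
pos=17: enter COMMENT mode (saw '/*')
exit COMMENT mode (now at pos=25)
pos=26: emit NUM '7' (now at pos=27)
pos=27: enter COMMENT mode (saw '/*')
exit COMMENT mode (now at pos=34)
pos=35: emit PLUS '+'
pos=36: enter COMMENT mode (saw '/*')
exit COMMENT mode (now at pos=43)
DONE. 6 tokens: [EQ, STR, RPAREN, ID, NUM, PLUS]

Answer: EQ STR RPAREN ID NUM PLUS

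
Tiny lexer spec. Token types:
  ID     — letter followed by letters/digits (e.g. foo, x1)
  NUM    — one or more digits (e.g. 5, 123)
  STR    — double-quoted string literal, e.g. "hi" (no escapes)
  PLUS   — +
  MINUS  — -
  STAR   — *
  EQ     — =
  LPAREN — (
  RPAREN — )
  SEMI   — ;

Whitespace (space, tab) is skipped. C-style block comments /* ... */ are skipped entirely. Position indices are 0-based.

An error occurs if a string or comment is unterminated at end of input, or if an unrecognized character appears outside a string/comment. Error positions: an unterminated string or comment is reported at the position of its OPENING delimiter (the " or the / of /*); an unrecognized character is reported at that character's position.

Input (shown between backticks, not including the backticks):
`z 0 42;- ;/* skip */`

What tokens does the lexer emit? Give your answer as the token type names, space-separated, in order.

pos=0: emit ID 'z' (now at pos=1)
pos=2: emit NUM '0' (now at pos=3)
pos=4: emit NUM '42' (now at pos=6)
pos=6: emit SEMI ';'
pos=7: emit MINUS '-'
pos=9: emit SEMI ';'
pos=10: enter COMMENT mode (saw '/*')
exit COMMENT mode (now at pos=20)
DONE. 6 tokens: [ID, NUM, NUM, SEMI, MINUS, SEMI]

Answer: ID NUM NUM SEMI MINUS SEMI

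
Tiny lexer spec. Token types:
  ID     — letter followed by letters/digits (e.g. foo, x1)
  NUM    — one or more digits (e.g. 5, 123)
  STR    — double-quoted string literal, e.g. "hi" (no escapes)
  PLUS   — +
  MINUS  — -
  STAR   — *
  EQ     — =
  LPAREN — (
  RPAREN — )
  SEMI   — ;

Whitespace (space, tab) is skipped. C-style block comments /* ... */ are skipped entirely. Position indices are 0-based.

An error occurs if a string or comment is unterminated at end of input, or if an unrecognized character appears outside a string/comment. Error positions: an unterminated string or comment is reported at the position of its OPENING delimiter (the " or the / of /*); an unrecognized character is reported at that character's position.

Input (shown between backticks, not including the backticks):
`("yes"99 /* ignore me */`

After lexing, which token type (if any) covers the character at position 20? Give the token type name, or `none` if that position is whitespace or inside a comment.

Answer: none

Derivation:
pos=0: emit LPAREN '('
pos=1: enter STRING mode
pos=1: emit STR "yes" (now at pos=6)
pos=6: emit NUM '99' (now at pos=8)
pos=9: enter COMMENT mode (saw '/*')
exit COMMENT mode (now at pos=24)
DONE. 3 tokens: [LPAREN, STR, NUM]
Position 20: char is 'e' -> none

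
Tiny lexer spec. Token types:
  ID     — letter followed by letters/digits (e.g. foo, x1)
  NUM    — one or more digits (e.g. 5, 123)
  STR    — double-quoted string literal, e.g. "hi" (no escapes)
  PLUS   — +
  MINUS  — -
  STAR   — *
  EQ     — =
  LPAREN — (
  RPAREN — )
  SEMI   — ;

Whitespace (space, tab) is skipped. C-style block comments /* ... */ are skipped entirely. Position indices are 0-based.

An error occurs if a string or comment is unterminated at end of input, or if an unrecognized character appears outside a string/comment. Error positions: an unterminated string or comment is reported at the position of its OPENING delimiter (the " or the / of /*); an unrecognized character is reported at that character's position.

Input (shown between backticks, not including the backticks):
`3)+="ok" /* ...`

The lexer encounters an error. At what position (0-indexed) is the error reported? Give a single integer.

Answer: 9

Derivation:
pos=0: emit NUM '3' (now at pos=1)
pos=1: emit RPAREN ')'
pos=2: emit PLUS '+'
pos=3: emit EQ '='
pos=4: enter STRING mode
pos=4: emit STR "ok" (now at pos=8)
pos=9: enter COMMENT mode (saw '/*')
pos=9: ERROR — unterminated comment (reached EOF)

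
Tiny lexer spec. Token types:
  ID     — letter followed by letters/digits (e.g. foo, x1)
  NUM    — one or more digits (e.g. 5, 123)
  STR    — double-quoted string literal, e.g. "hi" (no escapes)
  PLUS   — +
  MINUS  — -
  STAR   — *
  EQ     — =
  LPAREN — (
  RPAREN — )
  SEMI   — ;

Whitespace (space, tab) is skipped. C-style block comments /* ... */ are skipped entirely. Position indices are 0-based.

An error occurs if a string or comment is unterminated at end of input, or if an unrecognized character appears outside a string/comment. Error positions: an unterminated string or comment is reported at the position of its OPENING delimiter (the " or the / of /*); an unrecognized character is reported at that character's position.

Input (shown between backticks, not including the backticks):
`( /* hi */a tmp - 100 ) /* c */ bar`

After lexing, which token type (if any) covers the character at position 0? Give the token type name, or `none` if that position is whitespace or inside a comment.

pos=0: emit LPAREN '('
pos=2: enter COMMENT mode (saw '/*')
exit COMMENT mode (now at pos=10)
pos=10: emit ID 'a' (now at pos=11)
pos=12: emit ID 'tmp' (now at pos=15)
pos=16: emit MINUS '-'
pos=18: emit NUM '100' (now at pos=21)
pos=22: emit RPAREN ')'
pos=24: enter COMMENT mode (saw '/*')
exit COMMENT mode (now at pos=31)
pos=32: emit ID 'bar' (now at pos=35)
DONE. 7 tokens: [LPAREN, ID, ID, MINUS, NUM, RPAREN, ID]
Position 0: char is '(' -> LPAREN

Answer: LPAREN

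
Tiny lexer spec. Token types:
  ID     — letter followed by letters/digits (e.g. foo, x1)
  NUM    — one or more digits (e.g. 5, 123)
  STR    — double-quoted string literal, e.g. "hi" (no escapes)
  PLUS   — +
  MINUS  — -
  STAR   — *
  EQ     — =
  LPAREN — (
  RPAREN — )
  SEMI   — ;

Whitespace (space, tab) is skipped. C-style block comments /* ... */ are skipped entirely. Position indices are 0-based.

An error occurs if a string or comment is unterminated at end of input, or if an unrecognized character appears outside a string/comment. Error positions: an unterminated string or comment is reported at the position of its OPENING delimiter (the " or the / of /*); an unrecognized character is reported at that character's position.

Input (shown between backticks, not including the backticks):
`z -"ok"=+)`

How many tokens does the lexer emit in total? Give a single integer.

Answer: 6

Derivation:
pos=0: emit ID 'z' (now at pos=1)
pos=2: emit MINUS '-'
pos=3: enter STRING mode
pos=3: emit STR "ok" (now at pos=7)
pos=7: emit EQ '='
pos=8: emit PLUS '+'
pos=9: emit RPAREN ')'
DONE. 6 tokens: [ID, MINUS, STR, EQ, PLUS, RPAREN]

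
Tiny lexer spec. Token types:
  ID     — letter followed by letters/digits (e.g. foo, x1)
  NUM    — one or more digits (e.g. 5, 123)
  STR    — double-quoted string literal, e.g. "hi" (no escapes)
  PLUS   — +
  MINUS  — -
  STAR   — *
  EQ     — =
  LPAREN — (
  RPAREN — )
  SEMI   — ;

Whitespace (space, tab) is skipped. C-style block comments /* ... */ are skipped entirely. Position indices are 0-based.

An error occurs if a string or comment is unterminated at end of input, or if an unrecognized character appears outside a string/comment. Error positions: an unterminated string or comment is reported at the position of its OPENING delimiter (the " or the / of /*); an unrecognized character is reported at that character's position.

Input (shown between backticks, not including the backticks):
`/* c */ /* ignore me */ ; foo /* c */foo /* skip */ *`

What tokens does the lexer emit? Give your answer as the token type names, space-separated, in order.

pos=0: enter COMMENT mode (saw '/*')
exit COMMENT mode (now at pos=7)
pos=8: enter COMMENT mode (saw '/*')
exit COMMENT mode (now at pos=23)
pos=24: emit SEMI ';'
pos=26: emit ID 'foo' (now at pos=29)
pos=30: enter COMMENT mode (saw '/*')
exit COMMENT mode (now at pos=37)
pos=37: emit ID 'foo' (now at pos=40)
pos=41: enter COMMENT mode (saw '/*')
exit COMMENT mode (now at pos=51)
pos=52: emit STAR '*'
DONE. 4 tokens: [SEMI, ID, ID, STAR]

Answer: SEMI ID ID STAR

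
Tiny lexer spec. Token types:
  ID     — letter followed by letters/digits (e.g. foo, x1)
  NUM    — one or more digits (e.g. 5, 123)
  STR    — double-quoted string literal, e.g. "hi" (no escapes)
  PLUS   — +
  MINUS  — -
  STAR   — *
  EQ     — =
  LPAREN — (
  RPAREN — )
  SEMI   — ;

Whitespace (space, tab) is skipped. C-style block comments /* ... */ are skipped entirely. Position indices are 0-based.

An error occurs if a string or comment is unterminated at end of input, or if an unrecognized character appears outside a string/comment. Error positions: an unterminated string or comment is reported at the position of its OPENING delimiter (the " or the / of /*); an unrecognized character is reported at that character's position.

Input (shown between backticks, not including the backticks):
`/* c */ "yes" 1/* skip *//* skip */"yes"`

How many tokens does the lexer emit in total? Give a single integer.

Answer: 3

Derivation:
pos=0: enter COMMENT mode (saw '/*')
exit COMMENT mode (now at pos=7)
pos=8: enter STRING mode
pos=8: emit STR "yes" (now at pos=13)
pos=14: emit NUM '1' (now at pos=15)
pos=15: enter COMMENT mode (saw '/*')
exit COMMENT mode (now at pos=25)
pos=25: enter COMMENT mode (saw '/*')
exit COMMENT mode (now at pos=35)
pos=35: enter STRING mode
pos=35: emit STR "yes" (now at pos=40)
DONE. 3 tokens: [STR, NUM, STR]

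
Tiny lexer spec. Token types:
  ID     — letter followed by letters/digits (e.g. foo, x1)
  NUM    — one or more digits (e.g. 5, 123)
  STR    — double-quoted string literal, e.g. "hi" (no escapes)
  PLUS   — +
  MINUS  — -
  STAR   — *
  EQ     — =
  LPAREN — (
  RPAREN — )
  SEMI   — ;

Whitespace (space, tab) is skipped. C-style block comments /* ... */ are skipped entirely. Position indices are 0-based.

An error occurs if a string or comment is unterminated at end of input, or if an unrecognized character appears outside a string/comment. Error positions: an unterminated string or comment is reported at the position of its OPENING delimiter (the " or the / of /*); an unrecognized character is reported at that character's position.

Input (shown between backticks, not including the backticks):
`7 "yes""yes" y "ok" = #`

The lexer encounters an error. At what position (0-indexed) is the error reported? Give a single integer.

Answer: 22

Derivation:
pos=0: emit NUM '7' (now at pos=1)
pos=2: enter STRING mode
pos=2: emit STR "yes" (now at pos=7)
pos=7: enter STRING mode
pos=7: emit STR "yes" (now at pos=12)
pos=13: emit ID 'y' (now at pos=14)
pos=15: enter STRING mode
pos=15: emit STR "ok" (now at pos=19)
pos=20: emit EQ '='
pos=22: ERROR — unrecognized char '#'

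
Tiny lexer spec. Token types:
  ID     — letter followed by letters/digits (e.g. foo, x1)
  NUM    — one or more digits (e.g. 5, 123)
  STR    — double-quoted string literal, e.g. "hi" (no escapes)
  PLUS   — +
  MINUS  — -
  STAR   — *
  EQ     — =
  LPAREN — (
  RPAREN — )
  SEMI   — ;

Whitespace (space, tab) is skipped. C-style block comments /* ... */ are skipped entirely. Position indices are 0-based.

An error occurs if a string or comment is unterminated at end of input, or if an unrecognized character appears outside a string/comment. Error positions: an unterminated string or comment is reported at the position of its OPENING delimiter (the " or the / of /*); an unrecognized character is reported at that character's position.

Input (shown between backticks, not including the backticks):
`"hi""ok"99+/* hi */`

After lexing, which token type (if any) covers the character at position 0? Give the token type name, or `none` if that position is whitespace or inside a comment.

Answer: STR

Derivation:
pos=0: enter STRING mode
pos=0: emit STR "hi" (now at pos=4)
pos=4: enter STRING mode
pos=4: emit STR "ok" (now at pos=8)
pos=8: emit NUM '99' (now at pos=10)
pos=10: emit PLUS '+'
pos=11: enter COMMENT mode (saw '/*')
exit COMMENT mode (now at pos=19)
DONE. 4 tokens: [STR, STR, NUM, PLUS]
Position 0: char is '"' -> STR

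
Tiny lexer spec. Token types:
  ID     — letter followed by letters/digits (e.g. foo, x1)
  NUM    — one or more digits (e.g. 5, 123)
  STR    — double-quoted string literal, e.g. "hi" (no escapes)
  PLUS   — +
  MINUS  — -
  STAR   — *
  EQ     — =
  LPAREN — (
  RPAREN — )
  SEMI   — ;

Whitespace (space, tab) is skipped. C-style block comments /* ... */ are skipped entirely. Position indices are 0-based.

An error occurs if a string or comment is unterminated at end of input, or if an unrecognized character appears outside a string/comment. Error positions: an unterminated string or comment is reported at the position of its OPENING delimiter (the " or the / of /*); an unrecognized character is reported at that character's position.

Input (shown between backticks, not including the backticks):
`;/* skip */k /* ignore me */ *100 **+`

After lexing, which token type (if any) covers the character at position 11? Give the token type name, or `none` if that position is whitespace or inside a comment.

pos=0: emit SEMI ';'
pos=1: enter COMMENT mode (saw '/*')
exit COMMENT mode (now at pos=11)
pos=11: emit ID 'k' (now at pos=12)
pos=13: enter COMMENT mode (saw '/*')
exit COMMENT mode (now at pos=28)
pos=29: emit STAR '*'
pos=30: emit NUM '100' (now at pos=33)
pos=34: emit STAR '*'
pos=35: emit STAR '*'
pos=36: emit PLUS '+'
DONE. 7 tokens: [SEMI, ID, STAR, NUM, STAR, STAR, PLUS]
Position 11: char is 'k' -> ID

Answer: ID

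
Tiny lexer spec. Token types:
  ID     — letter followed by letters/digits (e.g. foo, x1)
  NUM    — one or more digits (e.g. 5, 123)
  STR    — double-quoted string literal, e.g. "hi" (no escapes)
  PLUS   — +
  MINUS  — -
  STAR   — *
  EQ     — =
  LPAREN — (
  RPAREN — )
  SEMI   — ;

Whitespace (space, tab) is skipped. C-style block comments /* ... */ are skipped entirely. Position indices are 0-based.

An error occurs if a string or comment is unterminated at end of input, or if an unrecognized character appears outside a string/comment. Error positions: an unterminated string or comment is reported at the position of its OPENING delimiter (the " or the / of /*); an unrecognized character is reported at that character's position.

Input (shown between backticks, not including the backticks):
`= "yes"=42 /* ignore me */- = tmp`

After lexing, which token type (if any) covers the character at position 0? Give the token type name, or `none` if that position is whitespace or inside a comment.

pos=0: emit EQ '='
pos=2: enter STRING mode
pos=2: emit STR "yes" (now at pos=7)
pos=7: emit EQ '='
pos=8: emit NUM '42' (now at pos=10)
pos=11: enter COMMENT mode (saw '/*')
exit COMMENT mode (now at pos=26)
pos=26: emit MINUS '-'
pos=28: emit EQ '='
pos=30: emit ID 'tmp' (now at pos=33)
DONE. 7 tokens: [EQ, STR, EQ, NUM, MINUS, EQ, ID]
Position 0: char is '=' -> EQ

Answer: EQ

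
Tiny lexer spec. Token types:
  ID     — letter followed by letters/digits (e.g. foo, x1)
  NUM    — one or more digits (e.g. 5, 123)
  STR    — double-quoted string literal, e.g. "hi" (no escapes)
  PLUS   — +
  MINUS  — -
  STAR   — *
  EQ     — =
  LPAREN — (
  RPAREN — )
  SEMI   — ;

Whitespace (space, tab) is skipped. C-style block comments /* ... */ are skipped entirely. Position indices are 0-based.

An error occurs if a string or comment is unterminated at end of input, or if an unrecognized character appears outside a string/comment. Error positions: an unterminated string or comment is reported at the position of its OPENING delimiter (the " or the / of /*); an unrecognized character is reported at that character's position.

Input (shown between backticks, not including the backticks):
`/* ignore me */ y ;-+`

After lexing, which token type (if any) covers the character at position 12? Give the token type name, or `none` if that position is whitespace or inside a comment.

Answer: none

Derivation:
pos=0: enter COMMENT mode (saw '/*')
exit COMMENT mode (now at pos=15)
pos=16: emit ID 'y' (now at pos=17)
pos=18: emit SEMI ';'
pos=19: emit MINUS '-'
pos=20: emit PLUS '+'
DONE. 4 tokens: [ID, SEMI, MINUS, PLUS]
Position 12: char is ' ' -> none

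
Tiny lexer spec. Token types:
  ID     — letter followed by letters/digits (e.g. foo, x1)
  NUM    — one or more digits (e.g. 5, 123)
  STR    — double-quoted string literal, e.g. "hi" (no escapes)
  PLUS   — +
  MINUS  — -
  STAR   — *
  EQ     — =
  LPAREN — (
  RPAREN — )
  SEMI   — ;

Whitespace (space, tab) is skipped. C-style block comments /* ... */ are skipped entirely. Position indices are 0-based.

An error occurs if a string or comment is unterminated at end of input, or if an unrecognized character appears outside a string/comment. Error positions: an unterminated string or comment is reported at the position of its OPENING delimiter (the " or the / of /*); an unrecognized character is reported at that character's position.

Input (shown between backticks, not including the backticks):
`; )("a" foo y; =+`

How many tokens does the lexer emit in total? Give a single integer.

Answer: 9

Derivation:
pos=0: emit SEMI ';'
pos=2: emit RPAREN ')'
pos=3: emit LPAREN '('
pos=4: enter STRING mode
pos=4: emit STR "a" (now at pos=7)
pos=8: emit ID 'foo' (now at pos=11)
pos=12: emit ID 'y' (now at pos=13)
pos=13: emit SEMI ';'
pos=15: emit EQ '='
pos=16: emit PLUS '+'
DONE. 9 tokens: [SEMI, RPAREN, LPAREN, STR, ID, ID, SEMI, EQ, PLUS]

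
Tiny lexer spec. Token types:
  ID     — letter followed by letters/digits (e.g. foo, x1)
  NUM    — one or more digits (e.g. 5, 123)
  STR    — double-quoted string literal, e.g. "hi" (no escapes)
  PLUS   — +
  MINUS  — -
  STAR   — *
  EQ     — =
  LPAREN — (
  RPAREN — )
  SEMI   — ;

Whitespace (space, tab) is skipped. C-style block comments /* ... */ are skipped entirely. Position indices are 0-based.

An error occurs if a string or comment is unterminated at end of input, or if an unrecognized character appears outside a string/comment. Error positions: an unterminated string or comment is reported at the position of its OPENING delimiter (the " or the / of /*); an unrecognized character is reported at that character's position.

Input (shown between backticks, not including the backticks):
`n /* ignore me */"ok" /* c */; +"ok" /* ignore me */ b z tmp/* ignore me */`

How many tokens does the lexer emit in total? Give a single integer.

pos=0: emit ID 'n' (now at pos=1)
pos=2: enter COMMENT mode (saw '/*')
exit COMMENT mode (now at pos=17)
pos=17: enter STRING mode
pos=17: emit STR "ok" (now at pos=21)
pos=22: enter COMMENT mode (saw '/*')
exit COMMENT mode (now at pos=29)
pos=29: emit SEMI ';'
pos=31: emit PLUS '+'
pos=32: enter STRING mode
pos=32: emit STR "ok" (now at pos=36)
pos=37: enter COMMENT mode (saw '/*')
exit COMMENT mode (now at pos=52)
pos=53: emit ID 'b' (now at pos=54)
pos=55: emit ID 'z' (now at pos=56)
pos=57: emit ID 'tmp' (now at pos=60)
pos=60: enter COMMENT mode (saw '/*')
exit COMMENT mode (now at pos=75)
DONE. 8 tokens: [ID, STR, SEMI, PLUS, STR, ID, ID, ID]

Answer: 8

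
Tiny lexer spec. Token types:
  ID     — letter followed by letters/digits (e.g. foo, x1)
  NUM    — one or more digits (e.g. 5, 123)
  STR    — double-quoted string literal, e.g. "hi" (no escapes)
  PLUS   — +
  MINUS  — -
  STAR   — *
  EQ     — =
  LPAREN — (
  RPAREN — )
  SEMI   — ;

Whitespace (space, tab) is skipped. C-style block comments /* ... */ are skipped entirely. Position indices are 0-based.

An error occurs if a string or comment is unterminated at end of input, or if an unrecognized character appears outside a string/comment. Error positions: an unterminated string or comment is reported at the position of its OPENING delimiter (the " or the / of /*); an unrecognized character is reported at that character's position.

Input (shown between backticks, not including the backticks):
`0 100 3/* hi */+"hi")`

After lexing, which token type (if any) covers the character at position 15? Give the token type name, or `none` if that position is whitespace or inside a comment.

Answer: PLUS

Derivation:
pos=0: emit NUM '0' (now at pos=1)
pos=2: emit NUM '100' (now at pos=5)
pos=6: emit NUM '3' (now at pos=7)
pos=7: enter COMMENT mode (saw '/*')
exit COMMENT mode (now at pos=15)
pos=15: emit PLUS '+'
pos=16: enter STRING mode
pos=16: emit STR "hi" (now at pos=20)
pos=20: emit RPAREN ')'
DONE. 6 tokens: [NUM, NUM, NUM, PLUS, STR, RPAREN]
Position 15: char is '+' -> PLUS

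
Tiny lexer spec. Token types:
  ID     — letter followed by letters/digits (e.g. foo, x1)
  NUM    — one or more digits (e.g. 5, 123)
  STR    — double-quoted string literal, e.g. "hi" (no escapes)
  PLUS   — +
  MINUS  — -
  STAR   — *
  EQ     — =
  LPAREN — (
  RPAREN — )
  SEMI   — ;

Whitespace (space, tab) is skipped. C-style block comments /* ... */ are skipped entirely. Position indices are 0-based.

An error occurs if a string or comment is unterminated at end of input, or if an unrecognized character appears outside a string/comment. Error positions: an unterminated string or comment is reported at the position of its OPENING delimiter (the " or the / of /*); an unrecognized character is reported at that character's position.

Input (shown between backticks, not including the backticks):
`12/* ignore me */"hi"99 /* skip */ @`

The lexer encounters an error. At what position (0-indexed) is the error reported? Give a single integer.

pos=0: emit NUM '12' (now at pos=2)
pos=2: enter COMMENT mode (saw '/*')
exit COMMENT mode (now at pos=17)
pos=17: enter STRING mode
pos=17: emit STR "hi" (now at pos=21)
pos=21: emit NUM '99' (now at pos=23)
pos=24: enter COMMENT mode (saw '/*')
exit COMMENT mode (now at pos=34)
pos=35: ERROR — unrecognized char '@'

Answer: 35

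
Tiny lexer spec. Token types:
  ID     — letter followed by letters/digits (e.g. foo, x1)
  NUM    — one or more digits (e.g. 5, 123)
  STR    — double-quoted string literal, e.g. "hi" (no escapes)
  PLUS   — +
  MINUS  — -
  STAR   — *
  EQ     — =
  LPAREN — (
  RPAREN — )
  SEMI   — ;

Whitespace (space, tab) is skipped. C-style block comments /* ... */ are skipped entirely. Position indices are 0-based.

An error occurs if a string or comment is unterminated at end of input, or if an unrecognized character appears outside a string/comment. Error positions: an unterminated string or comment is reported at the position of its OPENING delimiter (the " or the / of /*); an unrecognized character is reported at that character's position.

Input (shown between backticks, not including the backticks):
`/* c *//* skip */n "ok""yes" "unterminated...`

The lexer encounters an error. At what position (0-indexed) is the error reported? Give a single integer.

Answer: 29

Derivation:
pos=0: enter COMMENT mode (saw '/*')
exit COMMENT mode (now at pos=7)
pos=7: enter COMMENT mode (saw '/*')
exit COMMENT mode (now at pos=17)
pos=17: emit ID 'n' (now at pos=18)
pos=19: enter STRING mode
pos=19: emit STR "ok" (now at pos=23)
pos=23: enter STRING mode
pos=23: emit STR "yes" (now at pos=28)
pos=29: enter STRING mode
pos=29: ERROR — unterminated string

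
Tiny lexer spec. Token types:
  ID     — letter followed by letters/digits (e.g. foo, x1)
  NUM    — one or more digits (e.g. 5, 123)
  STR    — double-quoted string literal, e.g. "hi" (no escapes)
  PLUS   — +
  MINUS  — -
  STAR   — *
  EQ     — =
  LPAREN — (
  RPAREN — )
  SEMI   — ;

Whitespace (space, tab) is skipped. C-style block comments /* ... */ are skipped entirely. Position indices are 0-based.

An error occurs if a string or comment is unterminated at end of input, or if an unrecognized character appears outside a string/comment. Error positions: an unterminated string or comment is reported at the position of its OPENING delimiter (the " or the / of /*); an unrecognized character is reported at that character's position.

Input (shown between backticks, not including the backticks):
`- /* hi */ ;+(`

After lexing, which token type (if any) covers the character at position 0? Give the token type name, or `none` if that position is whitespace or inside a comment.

pos=0: emit MINUS '-'
pos=2: enter COMMENT mode (saw '/*')
exit COMMENT mode (now at pos=10)
pos=11: emit SEMI ';'
pos=12: emit PLUS '+'
pos=13: emit LPAREN '('
DONE. 4 tokens: [MINUS, SEMI, PLUS, LPAREN]
Position 0: char is '-' -> MINUS

Answer: MINUS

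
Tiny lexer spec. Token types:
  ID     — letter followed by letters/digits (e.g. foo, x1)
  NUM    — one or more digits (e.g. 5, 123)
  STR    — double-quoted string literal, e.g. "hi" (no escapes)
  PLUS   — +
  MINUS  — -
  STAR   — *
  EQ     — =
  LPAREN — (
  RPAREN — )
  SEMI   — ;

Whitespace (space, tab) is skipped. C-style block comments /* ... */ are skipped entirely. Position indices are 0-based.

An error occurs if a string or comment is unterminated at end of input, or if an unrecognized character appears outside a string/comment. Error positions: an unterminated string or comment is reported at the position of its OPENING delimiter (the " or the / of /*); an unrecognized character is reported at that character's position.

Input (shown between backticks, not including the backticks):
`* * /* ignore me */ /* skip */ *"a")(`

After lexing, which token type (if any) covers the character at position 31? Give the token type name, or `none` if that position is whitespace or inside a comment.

pos=0: emit STAR '*'
pos=2: emit STAR '*'
pos=4: enter COMMENT mode (saw '/*')
exit COMMENT mode (now at pos=19)
pos=20: enter COMMENT mode (saw '/*')
exit COMMENT mode (now at pos=30)
pos=31: emit STAR '*'
pos=32: enter STRING mode
pos=32: emit STR "a" (now at pos=35)
pos=35: emit RPAREN ')'
pos=36: emit LPAREN '('
DONE. 6 tokens: [STAR, STAR, STAR, STR, RPAREN, LPAREN]
Position 31: char is '*' -> STAR

Answer: STAR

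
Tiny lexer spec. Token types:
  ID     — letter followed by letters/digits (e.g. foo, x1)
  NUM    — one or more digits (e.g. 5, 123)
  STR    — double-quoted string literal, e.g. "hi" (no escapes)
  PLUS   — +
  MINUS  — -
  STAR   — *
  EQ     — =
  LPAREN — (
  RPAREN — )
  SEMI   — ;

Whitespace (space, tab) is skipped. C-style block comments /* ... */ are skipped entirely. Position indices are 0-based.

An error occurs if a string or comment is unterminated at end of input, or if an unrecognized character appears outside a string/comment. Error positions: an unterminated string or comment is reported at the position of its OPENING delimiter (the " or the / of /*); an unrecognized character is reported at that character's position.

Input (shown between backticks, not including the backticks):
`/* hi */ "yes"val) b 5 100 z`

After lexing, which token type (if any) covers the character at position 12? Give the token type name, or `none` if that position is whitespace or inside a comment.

pos=0: enter COMMENT mode (saw '/*')
exit COMMENT mode (now at pos=8)
pos=9: enter STRING mode
pos=9: emit STR "yes" (now at pos=14)
pos=14: emit ID 'val' (now at pos=17)
pos=17: emit RPAREN ')'
pos=19: emit ID 'b' (now at pos=20)
pos=21: emit NUM '5' (now at pos=22)
pos=23: emit NUM '100' (now at pos=26)
pos=27: emit ID 'z' (now at pos=28)
DONE. 7 tokens: [STR, ID, RPAREN, ID, NUM, NUM, ID]
Position 12: char is 's' -> STR

Answer: STR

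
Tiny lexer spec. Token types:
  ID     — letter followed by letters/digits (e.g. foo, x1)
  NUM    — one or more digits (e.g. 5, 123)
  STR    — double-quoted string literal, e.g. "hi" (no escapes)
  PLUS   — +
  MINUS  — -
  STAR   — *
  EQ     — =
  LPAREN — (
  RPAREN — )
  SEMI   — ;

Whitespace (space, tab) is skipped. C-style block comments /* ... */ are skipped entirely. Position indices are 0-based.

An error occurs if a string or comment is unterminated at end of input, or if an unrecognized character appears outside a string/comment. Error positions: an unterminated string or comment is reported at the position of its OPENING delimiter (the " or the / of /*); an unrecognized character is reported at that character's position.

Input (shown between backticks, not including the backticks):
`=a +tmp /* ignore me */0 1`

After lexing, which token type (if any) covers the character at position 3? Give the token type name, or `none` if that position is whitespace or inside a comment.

Answer: PLUS

Derivation:
pos=0: emit EQ '='
pos=1: emit ID 'a' (now at pos=2)
pos=3: emit PLUS '+'
pos=4: emit ID 'tmp' (now at pos=7)
pos=8: enter COMMENT mode (saw '/*')
exit COMMENT mode (now at pos=23)
pos=23: emit NUM '0' (now at pos=24)
pos=25: emit NUM '1' (now at pos=26)
DONE. 6 tokens: [EQ, ID, PLUS, ID, NUM, NUM]
Position 3: char is '+' -> PLUS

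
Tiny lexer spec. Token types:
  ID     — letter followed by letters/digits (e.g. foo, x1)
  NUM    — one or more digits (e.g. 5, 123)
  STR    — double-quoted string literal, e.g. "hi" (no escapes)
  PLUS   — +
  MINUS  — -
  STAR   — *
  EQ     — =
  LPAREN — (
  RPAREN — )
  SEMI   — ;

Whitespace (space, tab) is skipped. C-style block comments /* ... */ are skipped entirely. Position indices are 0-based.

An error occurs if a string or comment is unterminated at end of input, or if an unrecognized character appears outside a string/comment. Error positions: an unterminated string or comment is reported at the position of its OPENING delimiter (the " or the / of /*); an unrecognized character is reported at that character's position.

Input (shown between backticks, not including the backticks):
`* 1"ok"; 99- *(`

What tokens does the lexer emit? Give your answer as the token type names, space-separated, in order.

pos=0: emit STAR '*'
pos=2: emit NUM '1' (now at pos=3)
pos=3: enter STRING mode
pos=3: emit STR "ok" (now at pos=7)
pos=7: emit SEMI ';'
pos=9: emit NUM '99' (now at pos=11)
pos=11: emit MINUS '-'
pos=13: emit STAR '*'
pos=14: emit LPAREN '('
DONE. 8 tokens: [STAR, NUM, STR, SEMI, NUM, MINUS, STAR, LPAREN]

Answer: STAR NUM STR SEMI NUM MINUS STAR LPAREN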